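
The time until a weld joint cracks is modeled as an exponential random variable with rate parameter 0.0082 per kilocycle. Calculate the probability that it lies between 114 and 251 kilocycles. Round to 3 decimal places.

P(114 < X < 251) = e^(−λ·114) − e^(−λ·251) = 0.39266 − 0.12768 ≈ 0.265.

0.265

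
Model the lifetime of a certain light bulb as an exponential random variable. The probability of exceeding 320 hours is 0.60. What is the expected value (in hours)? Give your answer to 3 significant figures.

626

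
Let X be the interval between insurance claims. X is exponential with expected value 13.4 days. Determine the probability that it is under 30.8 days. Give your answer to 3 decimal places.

0.900

The rate is λ = 1/13.4 = 0.0746269 per day.
P(X ≤ 30.8) = 1 − e^(−λ·30.8) = 1 − e^(−2.2985) ≈ 0.900.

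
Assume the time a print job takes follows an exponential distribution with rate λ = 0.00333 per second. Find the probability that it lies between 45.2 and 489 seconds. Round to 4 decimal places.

P(45.2 < X < 489) = e^(−λ·45.2) − e^(−λ·489) = 0.86026 − 0.19625 ≈ 0.6640.

0.6640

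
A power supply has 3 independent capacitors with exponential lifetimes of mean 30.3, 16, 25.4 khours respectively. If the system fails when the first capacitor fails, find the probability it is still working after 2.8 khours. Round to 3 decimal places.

0.685

The first failure time is exponential with rate Σλ_i = 1/30.3 + 1/16 + 1/25.4 = 0.134873 per khour.
P(min > 2.8) = e^(−0.134873·2.8) = e^(−0.37765) ≈ 0.685.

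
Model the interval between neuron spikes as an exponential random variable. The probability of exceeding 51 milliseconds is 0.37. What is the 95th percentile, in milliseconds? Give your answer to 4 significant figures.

153.7

e^(−λ·51) = 0.37 ⇒ λ = −ln(0.37)/51 = 0.0194951.
95th percentile: 1 − e^(−λt) = 0.95, t = −ln(0.05)/λ = 153.666 milliseconds.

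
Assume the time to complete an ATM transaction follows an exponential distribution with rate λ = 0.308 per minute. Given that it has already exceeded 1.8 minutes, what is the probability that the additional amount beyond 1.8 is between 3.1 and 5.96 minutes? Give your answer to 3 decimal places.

0.225

Memoryless: the residual past 1.8 is again Exp(λ).
P(3.1 < residual < 5.96) = e^(−λ·3.1) − e^(−λ·5.96) = 0.38489 − 0.15951 ≈ 0.225.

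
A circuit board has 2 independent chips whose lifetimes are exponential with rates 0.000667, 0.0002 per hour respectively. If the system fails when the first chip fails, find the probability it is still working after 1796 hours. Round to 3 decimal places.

0.211

The time to first failure is exponential with rate Σλ = 0.000667 + 0.0002 = 0.000867.
P(min > 1796) = e^(−0.000867·1796) = e^(−1.5571) ≈ 0.211.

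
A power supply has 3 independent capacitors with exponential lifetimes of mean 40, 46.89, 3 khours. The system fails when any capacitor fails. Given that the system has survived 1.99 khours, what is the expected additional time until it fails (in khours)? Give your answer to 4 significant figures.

2.634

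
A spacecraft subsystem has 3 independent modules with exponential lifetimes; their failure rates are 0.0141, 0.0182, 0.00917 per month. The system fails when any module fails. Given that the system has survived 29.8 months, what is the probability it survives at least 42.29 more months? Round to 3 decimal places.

0.173

Time to first failure ~ Exp(Σλ) with Σλ = 0.04147.
By memorylessness, P(T > 29.8+42.29 | T > 29.8) = P(T > 42.29) = e^(−0.04147·42.29) ≈ 0.173.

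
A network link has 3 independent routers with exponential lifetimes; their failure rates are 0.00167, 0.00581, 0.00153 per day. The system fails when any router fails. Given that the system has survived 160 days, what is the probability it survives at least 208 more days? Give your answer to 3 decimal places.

0.153

Time to first failure ~ Exp(Σλ) with Σλ = 0.00901.
By memorylessness, P(T > 160+208 | T > 160) = P(T > 208) = e^(−0.00901·208) ≈ 0.153.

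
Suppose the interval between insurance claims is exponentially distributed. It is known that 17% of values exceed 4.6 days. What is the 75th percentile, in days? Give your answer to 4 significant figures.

3.599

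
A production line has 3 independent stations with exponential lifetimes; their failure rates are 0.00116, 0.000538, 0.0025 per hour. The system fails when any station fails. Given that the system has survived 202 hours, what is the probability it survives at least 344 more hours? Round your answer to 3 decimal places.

0.236

Time to first failure ~ Exp(Σλ) with Σλ = 0.004198.
By memorylessness, P(T > 202+344 | T > 202) = P(T > 344) = e^(−0.004198·344) ≈ 0.236.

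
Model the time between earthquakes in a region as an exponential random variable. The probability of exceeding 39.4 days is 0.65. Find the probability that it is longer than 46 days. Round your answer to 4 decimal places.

e^(−λ·39.4) = 0.65 ⇒ λ = −ln(0.65)/39.4 = 0.0109336.
P(X > 46) = e^(−0.0109336·46) = e^(−0.50294) ≈ 0.6047.

0.6047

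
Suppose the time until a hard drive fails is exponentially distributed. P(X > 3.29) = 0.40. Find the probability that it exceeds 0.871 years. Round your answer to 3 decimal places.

e^(−λ·3.29) = 0.40 ⇒ λ = −ln(0.40)/3.29 = 0.278508.
P(X > 0.871) = e^(−0.278508·0.871) = e^(−0.24258) ≈ 0.785.

0.785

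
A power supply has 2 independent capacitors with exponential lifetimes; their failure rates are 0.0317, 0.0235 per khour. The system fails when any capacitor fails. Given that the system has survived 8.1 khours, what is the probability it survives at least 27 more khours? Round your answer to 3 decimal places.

Time to first failure ~ Exp(Σλ) with Σλ = 0.0552.
By memorylessness, P(T > 8.1+27 | T > 8.1) = P(T > 27) = e^(−0.0552·27) ≈ 0.225.

0.225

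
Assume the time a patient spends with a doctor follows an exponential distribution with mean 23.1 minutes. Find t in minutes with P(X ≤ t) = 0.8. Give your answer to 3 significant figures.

37.2

The rate is λ = 1/23.1 = 0.04329 per minute.
Set 1 − e^(−λt) = 0.8, so t = −ln(0.2)/λ = 1.6094/0.04329 ≈ 37.178 minutes.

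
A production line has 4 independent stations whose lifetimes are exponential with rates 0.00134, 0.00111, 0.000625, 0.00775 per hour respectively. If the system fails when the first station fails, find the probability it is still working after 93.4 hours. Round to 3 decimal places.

The time to first failure is exponential with rate Σλ = 0.00134 + 0.00111 + 0.000625 + 0.00775 = 0.010825.
P(min > 93.4) = e^(−0.010825·93.4) = e^(−1.0111) ≈ 0.364.

0.364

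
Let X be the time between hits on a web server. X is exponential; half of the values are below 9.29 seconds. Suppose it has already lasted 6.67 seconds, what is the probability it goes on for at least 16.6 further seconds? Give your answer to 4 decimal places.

For an exponential, median = ln(2)/λ, so λ = ln 2 / 9.29 = 0.0746122 per second.
By the memoryless property, P(X > 6.67+16.6 | X > 6.67) = P(X > 16.6).
P(X > 16.6) = e^(−1.2386) ≈ 0.2898.

0.2898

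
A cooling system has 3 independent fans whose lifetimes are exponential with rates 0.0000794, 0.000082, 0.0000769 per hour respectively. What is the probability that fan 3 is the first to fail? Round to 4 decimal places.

0.3227

The time to first failure is exponential with rate Σλ = 0.0000794 + 0.000082 + 0.0000769 = 0.0002383.
P(fan 3 first) = λ_3/Σλ = 0.0000769/0.0002383 ≈ 0.3227.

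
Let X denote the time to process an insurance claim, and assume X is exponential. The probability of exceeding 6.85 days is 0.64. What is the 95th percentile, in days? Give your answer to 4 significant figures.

45.98

e^(−λ·6.85) = 0.64 ⇒ λ = −ln(0.64)/6.85 = 0.0651514.
95th percentile: 1 − e^(−λt) = 0.95, t = −ln(0.05)/λ = 45.9811 days.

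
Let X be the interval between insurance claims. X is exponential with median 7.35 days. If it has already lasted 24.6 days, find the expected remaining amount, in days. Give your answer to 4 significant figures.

10.60

For an exponential, median = ln(2)/λ, so λ = ln 2 / 7.35 = 0.0943057 per day.
By memorylessness, the remaining amount past any threshold is again Exp(λ) with mean 1/λ = 10.6038 days.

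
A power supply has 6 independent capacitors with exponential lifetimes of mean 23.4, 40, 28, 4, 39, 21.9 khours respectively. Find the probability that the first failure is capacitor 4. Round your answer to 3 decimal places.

Rates: λ_i = 1/mean_i → 0.042735, 0.025, 0.0357143, 0.25, 0.025641, 0.0456621; Σλ = 0.424752.
P(capacitor 4 first) = λ_4/Σλ = 0.25/0.424752 ≈ 0.589.

0.589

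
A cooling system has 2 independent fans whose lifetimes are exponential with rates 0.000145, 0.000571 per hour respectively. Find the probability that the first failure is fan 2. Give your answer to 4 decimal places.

0.7975

The time to first failure is exponential with rate Σλ = 0.000145 + 0.000571 = 0.000716.
P(fan 2 first) = λ_2/Σλ = 0.000571/0.000716 ≈ 0.7975.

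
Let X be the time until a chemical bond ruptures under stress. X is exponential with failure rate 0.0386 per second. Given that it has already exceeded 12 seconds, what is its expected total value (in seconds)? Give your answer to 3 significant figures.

By memorylessness, E[X | X > 12] = 12 + 1/λ = 12 + 25.9067 = 37.9067 seconds.

37.9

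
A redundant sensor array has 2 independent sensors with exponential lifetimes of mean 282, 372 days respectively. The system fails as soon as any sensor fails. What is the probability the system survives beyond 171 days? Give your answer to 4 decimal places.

0.3444

The first failure time is exponential with rate Σλ_i = 1/282 + 1/372 = 0.00623427 per day.
P(min > 171) = e^(−0.00623427·171) = e^(−1.0661) ≈ 0.3444.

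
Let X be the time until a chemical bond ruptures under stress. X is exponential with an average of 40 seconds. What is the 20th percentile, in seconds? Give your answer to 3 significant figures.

The rate is λ = 1/40 = 0.025 per second.
Set 1 − e^(−λt) = 0.2, so t = −ln(0.8)/λ = 0.22314/0.025 ≈ 8.92574 seconds.

8.93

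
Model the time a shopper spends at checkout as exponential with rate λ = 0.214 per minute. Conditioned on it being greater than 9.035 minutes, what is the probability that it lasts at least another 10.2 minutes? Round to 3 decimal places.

The exponential is memoryless, so the remaining time is again Exp(λ): the condition X > 9.035 is irrelevant.
P(X > 10.2) = e^(−2.1828) ≈ 0.113.

0.113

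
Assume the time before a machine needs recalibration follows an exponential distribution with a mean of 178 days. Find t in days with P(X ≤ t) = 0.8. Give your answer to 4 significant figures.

The rate is λ = 1/178 = 0.00561798 per day.
Set 1 − e^(−λt) = 0.8, so t = −ln(0.2)/λ = 1.6094/0.00561798 ≈ 286.48 days.

286.5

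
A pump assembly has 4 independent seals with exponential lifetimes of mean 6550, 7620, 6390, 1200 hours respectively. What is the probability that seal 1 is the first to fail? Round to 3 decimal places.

0.120

Rates: λ_i = 1/mean_i → 0.000152672, 0.000131234, 0.000156495, 0.000833333; Σλ = 0.00127373.
P(seal 1 first) = λ_1/Σλ = 0.000152672/0.00127373 ≈ 0.120.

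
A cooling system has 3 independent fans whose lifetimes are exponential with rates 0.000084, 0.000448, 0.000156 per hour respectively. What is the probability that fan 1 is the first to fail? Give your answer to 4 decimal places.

0.1221

The time to first failure is exponential with rate Σλ = 0.000084 + 0.000448 + 0.000156 = 0.000688.
P(fan 1 first) = λ_1/Σλ = 0.000084/0.000688 ≈ 0.1221.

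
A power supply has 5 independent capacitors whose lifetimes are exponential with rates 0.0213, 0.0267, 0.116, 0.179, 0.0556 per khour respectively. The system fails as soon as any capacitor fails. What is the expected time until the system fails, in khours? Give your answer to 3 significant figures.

2.51

The time to first failure is exponential with rate Σλ = 0.0213 + 0.0267 + 0.116 + 0.179 + 0.0556 = 0.3986.
E[min] = 1/Σλ = 1/0.3986 = 2.50878 khours.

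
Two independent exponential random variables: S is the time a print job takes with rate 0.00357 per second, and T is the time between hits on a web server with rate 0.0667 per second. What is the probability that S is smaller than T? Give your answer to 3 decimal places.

λ_1 = 0.00357, λ_2 = 0.0667.
For independent exponentials, P(S < T) = λ_1/(λ_1+λ_2) = 0.00357/0.07027 ≈ 0.051.

0.051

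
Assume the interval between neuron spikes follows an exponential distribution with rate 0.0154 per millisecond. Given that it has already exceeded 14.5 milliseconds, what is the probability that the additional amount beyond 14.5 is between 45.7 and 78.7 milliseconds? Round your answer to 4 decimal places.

Memoryless: the residual past 14.5 is again Exp(λ).
P(45.7 < residual < 78.7) = e^(−λ·45.7) − e^(−λ·78.7) = 0.49471 − 0.29761 ≈ 0.1971.

0.1971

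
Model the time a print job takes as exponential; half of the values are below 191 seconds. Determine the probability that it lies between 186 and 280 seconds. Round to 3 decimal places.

0.147

For an exponential, median = ln(2)/λ, so λ = ln 2 / 191 = 0.00362904 per second.
P(186 < X < 280) = e^(−λ·186) − e^(−λ·280) = 0.50916 − 0.36199 ≈ 0.147.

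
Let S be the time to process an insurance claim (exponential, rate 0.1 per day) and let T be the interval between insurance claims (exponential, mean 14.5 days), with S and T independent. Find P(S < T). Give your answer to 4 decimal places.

0.5918

λ_1 = 0.1, λ_2 = 1/14.5 = 0.0689655.
For independent exponentials, P(S < T) = λ_1/(λ_1+λ_2) = 0.1/0.168966 ≈ 0.5918.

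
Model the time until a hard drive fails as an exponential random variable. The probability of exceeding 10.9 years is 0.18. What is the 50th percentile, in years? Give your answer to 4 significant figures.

e^(−λ·10.9) = 0.18 ⇒ λ = −ln(0.18)/10.9 = 0.157321.
50th percentile: 1 − e^(−λt) = 0.5, t = −ln(0.5)/λ = 4.40594 years.

4.406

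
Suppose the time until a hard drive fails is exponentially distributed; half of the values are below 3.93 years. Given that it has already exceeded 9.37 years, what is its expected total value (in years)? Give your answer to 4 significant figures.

15.04

For an exponential, median = ln(2)/λ, so λ = ln 2 / 3.93 = 0.176373 per year.
By memorylessness, E[X | X > 9.37] = 9.37 + 1/λ = 9.37 + 5.66979 = 15.0398 years.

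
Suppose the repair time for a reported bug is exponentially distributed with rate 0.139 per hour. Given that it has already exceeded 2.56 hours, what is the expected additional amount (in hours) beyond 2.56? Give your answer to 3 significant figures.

7.19

By memorylessness, the remaining amount past any threshold is again Exp(λ) with mean 1/λ = 7.19424 hours.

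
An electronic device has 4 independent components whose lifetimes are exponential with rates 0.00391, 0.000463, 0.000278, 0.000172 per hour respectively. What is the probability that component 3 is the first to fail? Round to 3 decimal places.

The time to first failure is exponential with rate Σλ = 0.00391 + 0.000463 + 0.000278 + 0.000172 = 0.004823.
P(component 3 first) = λ_3/Σλ = 0.000278/0.004823 ≈ 0.058.

0.058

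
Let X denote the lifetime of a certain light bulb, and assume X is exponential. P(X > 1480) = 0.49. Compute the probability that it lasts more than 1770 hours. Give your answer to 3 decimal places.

e^(−λ·1480) = 0.49 ⇒ λ = −ln(0.49)/1480 = 0.000481993.
P(X > 1770) = e^(−0.000481993·1770) = e^(−0.85313) ≈ 0.426.

0.426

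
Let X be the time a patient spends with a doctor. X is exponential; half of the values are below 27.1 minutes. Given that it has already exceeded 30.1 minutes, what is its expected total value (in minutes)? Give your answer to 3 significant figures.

For an exponential, median = ln(2)/λ, so λ = ln 2 / 27.1 = 0.0255774 per minute.
By memorylessness, E[X | X > 30.1] = 30.1 + 1/λ = 30.1 + 39.097 = 69.197 minutes.

69.2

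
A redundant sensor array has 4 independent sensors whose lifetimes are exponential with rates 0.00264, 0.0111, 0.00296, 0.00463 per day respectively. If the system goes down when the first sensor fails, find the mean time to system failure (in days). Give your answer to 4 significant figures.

46.88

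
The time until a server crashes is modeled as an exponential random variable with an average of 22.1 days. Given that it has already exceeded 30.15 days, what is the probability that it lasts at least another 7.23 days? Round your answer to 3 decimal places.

The rate is λ = 1/22.1 = 0.0452489 per day.
P(X > s+t | X > s) = e^(−λ(s+t))/e^(−λs) = e^(−λt), independent of s = 30.15.
P(X > 7.23) = e^(−0.32715) ≈ 0.721.

0.721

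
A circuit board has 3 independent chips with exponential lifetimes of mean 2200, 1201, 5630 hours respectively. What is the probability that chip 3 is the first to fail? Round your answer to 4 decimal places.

0.1213

Rates: λ_i = 1/mean_i → 0.000454545, 0.000832639, 0.00017762; Σλ = 0.0014648.
P(chip 3 first) = λ_3/Σλ = 0.00017762/0.0014648 ≈ 0.1213.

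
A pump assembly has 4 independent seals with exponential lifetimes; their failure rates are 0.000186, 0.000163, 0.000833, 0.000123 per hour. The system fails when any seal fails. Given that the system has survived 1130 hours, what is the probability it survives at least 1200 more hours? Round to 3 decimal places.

0.209

Time to first failure ~ Exp(Σλ) with Σλ = 0.001305.
By memorylessness, P(T > 1130+1200 | T > 1130) = P(T > 1200) = e^(−0.001305·1200) ≈ 0.209.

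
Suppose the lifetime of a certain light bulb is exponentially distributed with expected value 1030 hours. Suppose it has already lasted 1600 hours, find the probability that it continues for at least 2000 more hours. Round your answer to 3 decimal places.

The rate is λ = 1/1030 = 0.000970874 per hour.
The exponential is memoryless, so the remaining time is again Exp(λ): the condition X > 1600 is irrelevant.
P(X > 2000) = e^(−1.9417) ≈ 0.143.

0.143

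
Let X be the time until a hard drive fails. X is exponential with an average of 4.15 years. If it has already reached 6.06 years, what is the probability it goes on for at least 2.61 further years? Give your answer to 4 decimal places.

0.5332

The rate is λ = 1/4.15 = 0.240964 per year.
By the memoryless property, P(X > 6.06+2.61 | X > 6.06) = P(X > 2.61).
P(X > 2.61) = e^(−0.62892) ≈ 0.5332.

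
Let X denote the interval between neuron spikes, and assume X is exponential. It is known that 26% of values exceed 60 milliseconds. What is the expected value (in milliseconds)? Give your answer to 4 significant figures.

44.54

e^(−λ·60) = 0.26 ⇒ λ = −ln(0.26)/60 = 0.0224512.
Mean = 1/λ = 44.541 milliseconds.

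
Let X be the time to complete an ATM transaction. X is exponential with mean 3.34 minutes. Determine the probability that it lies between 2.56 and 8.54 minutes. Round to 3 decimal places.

0.387

The rate is λ = 1/3.34 = 0.299401 per minute.
P(2.56 < X < 8.54) = e^(−λ·2.56) − e^(−λ·8.54) = 0.46465 − 0.07755 ≈ 0.387.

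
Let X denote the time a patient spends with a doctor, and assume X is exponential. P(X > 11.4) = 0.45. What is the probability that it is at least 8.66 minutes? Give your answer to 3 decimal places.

e^(−λ·11.4) = 0.45 ⇒ λ = −ln(0.45)/11.4 = 0.0700445.
P(X > 8.66) = e^(−0.0700445·8.66) = e^(−0.60659) ≈ 0.545.

0.545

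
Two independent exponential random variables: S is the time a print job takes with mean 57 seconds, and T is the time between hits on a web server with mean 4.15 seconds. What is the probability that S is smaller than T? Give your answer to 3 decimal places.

0.068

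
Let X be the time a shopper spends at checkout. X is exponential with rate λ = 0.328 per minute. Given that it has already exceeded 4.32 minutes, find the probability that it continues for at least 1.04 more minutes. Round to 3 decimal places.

0.711

P(X > s+t | X > s) = e^(−λ(s+t))/e^(−λs) = e^(−λt), independent of s = 4.32.
P(X > 1.04) = e^(−0.34112) ≈ 0.711.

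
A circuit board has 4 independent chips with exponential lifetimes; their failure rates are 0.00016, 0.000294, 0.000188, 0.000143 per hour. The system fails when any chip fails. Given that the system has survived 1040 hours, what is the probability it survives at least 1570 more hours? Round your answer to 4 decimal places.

0.2916

Time to first failure ~ Exp(Σλ) with Σλ = 0.000785.
By memorylessness, P(T > 1040+1570 | T > 1040) = P(T > 1570) = e^(−0.000785·1570) ≈ 0.2916.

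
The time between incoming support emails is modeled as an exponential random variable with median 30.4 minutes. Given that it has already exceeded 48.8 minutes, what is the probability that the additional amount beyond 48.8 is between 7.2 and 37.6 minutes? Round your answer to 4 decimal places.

For an exponential, median = ln(2)/λ, so λ = ln 2 / 30.4 = 0.0228009 per minute.
Memoryless: the residual past 48.8 is again Exp(λ).
P(7.2 < residual < 37.6) = e^(−λ·7.2) − e^(−λ·37.6) = 0.84860 − 0.42430 ≈ 0.4243.

0.4243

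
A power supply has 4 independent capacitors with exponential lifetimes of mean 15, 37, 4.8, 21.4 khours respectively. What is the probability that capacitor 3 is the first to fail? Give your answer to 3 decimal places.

0.597

Rates: λ_i = 1/mean_i → 0.0666667, 0.027027, 0.208333, 0.046729; Σλ = 0.348756.
P(capacitor 3 first) = λ_3/Σλ = 0.208333/0.348756 ≈ 0.597.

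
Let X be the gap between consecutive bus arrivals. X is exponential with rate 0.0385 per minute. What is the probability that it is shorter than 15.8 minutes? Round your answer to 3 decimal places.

0.456

P(X ≤ 15.8) = 1 − e^(−λ·15.8) = 1 − e^(−0.6083) ≈ 0.456.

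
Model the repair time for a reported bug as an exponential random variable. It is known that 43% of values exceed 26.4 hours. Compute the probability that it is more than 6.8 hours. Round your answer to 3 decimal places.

e^(−λ·26.4) = 0.43 ⇒ λ = −ln(0.43)/26.4 = 0.0319686.
P(X > 6.8) = e^(−0.0319686·6.8) = e^(−0.21739) ≈ 0.805.

0.805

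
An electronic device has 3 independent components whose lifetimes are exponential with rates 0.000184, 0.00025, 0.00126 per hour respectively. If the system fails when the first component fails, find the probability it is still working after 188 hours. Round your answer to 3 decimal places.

The time to first failure is exponential with rate Σλ = 0.000184 + 0.00025 + 0.00126 = 0.001694.
P(min > 188) = e^(−0.001694·188) = e^(−0.31847) ≈ 0.727.

0.727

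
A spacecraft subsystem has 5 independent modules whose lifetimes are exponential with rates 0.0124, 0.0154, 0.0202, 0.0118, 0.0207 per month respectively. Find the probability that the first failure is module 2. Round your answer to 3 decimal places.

The time to first failure is exponential with rate Σλ = 0.0124 + 0.0154 + 0.0202 + 0.0118 + 0.0207 = 0.0805.
P(module 2 first) = λ_2/Σλ = 0.0154/0.0805 ≈ 0.191.

0.191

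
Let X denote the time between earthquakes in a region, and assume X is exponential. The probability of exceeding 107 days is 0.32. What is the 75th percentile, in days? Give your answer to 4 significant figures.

e^(−λ·107) = 0.32 ⇒ λ = −ln(0.32)/107 = 0.0106489.
75th percentile: 1 − e^(−λt) = 0.75, t = −ln(0.25)/λ = 130.182 days.

130.2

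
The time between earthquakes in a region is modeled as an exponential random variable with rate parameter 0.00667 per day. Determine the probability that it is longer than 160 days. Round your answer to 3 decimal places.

0.344

P(X > 160) = e^(−λ·160) = e^(−1.0672) ≈ 0.344.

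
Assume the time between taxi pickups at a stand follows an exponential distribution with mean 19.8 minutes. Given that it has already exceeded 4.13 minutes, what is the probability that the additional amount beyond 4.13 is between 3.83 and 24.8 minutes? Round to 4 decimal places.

The rate is λ = 1/19.8 = 0.0505051 per minute.
Memoryless: the residual past 4.13 is again Exp(λ).
P(3.83 < residual < 24.8) = e^(−λ·3.83) − e^(−λ·24.8) = 0.82412 − 0.28578 ≈ 0.5383.

0.5383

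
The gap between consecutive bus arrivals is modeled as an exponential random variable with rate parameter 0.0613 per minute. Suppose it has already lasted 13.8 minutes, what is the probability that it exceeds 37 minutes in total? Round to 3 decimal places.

By the memoryless property, P(X > 13.8+23.2 | X > 13.8) = P(X > 23.2).
P(X > 23.2) = e^(−1.4222) ≈ 0.241.

0.241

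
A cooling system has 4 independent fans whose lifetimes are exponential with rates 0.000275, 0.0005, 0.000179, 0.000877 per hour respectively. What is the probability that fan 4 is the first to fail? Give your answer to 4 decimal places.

0.4790

The time to first failure is exponential with rate Σλ = 0.000275 + 0.0005 + 0.000179 + 0.000877 = 0.001831.
P(fan 4 first) = λ_4/Σλ = 0.000877/0.001831 ≈ 0.4790.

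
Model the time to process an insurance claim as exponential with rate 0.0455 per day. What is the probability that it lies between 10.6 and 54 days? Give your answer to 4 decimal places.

0.5317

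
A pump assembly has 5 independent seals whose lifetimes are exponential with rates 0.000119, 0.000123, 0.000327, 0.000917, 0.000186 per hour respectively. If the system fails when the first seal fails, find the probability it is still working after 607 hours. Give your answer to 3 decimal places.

The time to first failure is exponential with rate Σλ = 0.000119 + 0.000123 + 0.000327 + 0.000917 + 0.000186 = 0.001672.
P(min > 607) = e^(−0.001672·607) = e^(−1.0149) ≈ 0.362.

0.362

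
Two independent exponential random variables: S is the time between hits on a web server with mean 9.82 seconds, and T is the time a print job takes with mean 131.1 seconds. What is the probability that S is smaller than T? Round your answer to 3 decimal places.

λ_1 = 1/9.82 = 0.101833, λ_2 = 1/131.1 = 0.00762777.
For independent exponentials, P(S < T) = λ_1/(λ_1+λ_2) = 0.101833/0.109461 ≈ 0.930.

0.930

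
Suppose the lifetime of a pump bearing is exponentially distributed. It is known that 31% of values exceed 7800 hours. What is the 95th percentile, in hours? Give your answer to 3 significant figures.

20000

e^(−λ·7800) = 0.31 ⇒ λ = −ln(0.31)/7800 = 0.000150152.
95th percentile: 1 − e^(−λt) = 0.95, t = −ln(0.05)/λ = 19951.4 hours.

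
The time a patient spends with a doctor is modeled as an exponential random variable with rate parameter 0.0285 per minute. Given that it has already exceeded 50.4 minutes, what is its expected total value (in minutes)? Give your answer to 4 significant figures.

85.49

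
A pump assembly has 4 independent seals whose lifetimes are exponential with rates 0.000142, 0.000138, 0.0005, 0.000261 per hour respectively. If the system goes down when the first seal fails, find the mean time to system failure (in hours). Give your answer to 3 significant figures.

961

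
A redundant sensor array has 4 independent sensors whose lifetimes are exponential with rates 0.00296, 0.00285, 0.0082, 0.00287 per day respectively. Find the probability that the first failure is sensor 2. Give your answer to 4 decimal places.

0.1688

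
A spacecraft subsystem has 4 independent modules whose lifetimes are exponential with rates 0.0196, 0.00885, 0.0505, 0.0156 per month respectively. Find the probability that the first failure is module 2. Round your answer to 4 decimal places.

The time to first failure is exponential with rate Σλ = 0.0196 + 0.00885 + 0.0505 + 0.0156 = 0.09455.
P(module 2 first) = λ_2/Σλ = 0.00885/0.09455 ≈ 0.0936.

0.0936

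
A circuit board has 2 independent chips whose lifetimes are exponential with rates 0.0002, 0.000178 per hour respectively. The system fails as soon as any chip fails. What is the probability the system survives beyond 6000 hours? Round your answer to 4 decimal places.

The time to first failure is exponential with rate Σλ = 0.0002 + 0.000178 = 0.000378.
P(min > 6000) = e^(−0.000378·6000) = e^(−2.268) ≈ 0.1035.

0.1035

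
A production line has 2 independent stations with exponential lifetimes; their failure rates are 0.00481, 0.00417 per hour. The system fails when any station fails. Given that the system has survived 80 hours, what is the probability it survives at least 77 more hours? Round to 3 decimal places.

0.501

Time to first failure ~ Exp(Σλ) with Σλ = 0.00898.
By memorylessness, P(T > 80+77 | T > 80) = P(T > 77) = e^(−0.00898·77) ≈ 0.501.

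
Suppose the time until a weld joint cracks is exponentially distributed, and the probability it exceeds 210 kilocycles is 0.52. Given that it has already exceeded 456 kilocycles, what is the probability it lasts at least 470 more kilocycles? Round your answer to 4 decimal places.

From e^(−λ·210) = 0.52, λ = −ln(0.52)/210 = 0.00311394.
Memoryless: P(X > 456+470 | X > 456) = P(X > 470) = e^(−0.00311394·470) ≈ 0.2314.

0.2314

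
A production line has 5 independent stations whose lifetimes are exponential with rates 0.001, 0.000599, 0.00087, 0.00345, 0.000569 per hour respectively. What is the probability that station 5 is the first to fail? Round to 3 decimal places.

0.088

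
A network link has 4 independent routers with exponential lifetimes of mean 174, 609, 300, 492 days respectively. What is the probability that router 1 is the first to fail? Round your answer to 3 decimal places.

Rates: λ_i = 1/mean_i → 0.00574713, 0.00164204, 0.00333333, 0.00203252; Σλ = 0.012755.
P(router 1 first) = λ_1/Σλ = 0.00574713/0.012755 ≈ 0.451.

0.451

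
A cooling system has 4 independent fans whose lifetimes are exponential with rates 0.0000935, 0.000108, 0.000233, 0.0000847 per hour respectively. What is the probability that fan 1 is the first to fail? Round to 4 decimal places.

0.1801

The time to first failure is exponential with rate Σλ = 0.0000935 + 0.000108 + 0.000233 + 0.0000847 = 0.0005192.
P(fan 1 first) = λ_1/Σλ = 0.0000935/0.0005192 ≈ 0.1801.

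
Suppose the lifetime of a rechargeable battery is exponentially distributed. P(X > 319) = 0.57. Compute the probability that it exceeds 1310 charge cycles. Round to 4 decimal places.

0.0994

e^(−λ·319) = 0.57 ⇒ λ = −ln(0.57)/319 = 0.00176213.
P(X > 1310) = e^(−0.00176213·1310) = e^(−2.3084) ≈ 0.0994.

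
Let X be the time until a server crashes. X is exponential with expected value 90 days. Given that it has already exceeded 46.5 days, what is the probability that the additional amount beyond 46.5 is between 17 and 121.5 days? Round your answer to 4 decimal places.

The rate is λ = 1/90 = 0.0111111 per day.
Memoryless: the residual past 46.5 is again Exp(λ).
P(17 < residual < 121.5) = e^(−λ·17) − e^(−λ·121.5) = 0.82788 − 0.25924 ≈ 0.5686.

0.5686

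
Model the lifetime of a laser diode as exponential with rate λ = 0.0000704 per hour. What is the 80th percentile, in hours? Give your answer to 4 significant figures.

Set 1 − e^(−λt) = 0.8, so t = −ln(0.2)/λ = 1.6094/0.0000704 ≈ 22861.3 hours.

22860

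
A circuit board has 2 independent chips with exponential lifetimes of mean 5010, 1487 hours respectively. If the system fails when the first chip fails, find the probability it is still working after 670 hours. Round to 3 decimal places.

The first failure time is exponential with rate Σλ_i = 1/5010 + 1/1487 = 0.000872096 per hour.
P(min > 670) = e^(−0.000872096·670) = e^(−0.5843) ≈ 0.557.

0.557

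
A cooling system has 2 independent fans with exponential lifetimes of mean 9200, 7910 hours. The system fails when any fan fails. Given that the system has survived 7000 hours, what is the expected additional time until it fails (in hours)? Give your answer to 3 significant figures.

First-failure rate Σλ = 1/9200 + 1/7910 = 0.000235118.
By memorylessness the expected residual is 1/Σλ = 4253.19 hours, regardless of the 7000 already elapsed.

4250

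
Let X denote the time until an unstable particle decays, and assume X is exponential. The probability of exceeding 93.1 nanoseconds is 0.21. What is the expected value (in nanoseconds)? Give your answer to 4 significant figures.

59.65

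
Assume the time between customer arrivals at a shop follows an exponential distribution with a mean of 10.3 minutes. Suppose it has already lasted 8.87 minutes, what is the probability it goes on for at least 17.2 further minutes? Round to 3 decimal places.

0.188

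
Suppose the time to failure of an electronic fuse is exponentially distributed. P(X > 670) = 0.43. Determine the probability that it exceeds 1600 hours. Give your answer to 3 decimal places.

0.133

e^(−λ·670) = 0.43 ⇒ λ = −ln(0.43)/670 = 0.00125966.
P(X > 1600) = e^(−0.00125966·1600) = e^(−2.0155) ≈ 0.133.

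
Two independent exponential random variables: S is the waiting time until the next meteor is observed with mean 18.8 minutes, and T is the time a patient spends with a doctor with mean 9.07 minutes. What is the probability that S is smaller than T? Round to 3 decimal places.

λ_1 = 1/18.8 = 0.0531915, λ_2 = 1/9.07 = 0.110254.
For independent exponentials, P(S < T) = λ_1/(λ_1+λ_2) = 0.0531915/0.163445 ≈ 0.325.

0.325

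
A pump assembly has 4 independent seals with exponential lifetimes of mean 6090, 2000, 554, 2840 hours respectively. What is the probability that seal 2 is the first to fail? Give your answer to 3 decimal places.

Rates: λ_i = 1/mean_i → 0.000164204, 0.0005, 0.00180505, 0.000352113; Σλ = 0.00282137.
P(seal 2 first) = λ_2/Σλ = 0.0005/0.00282137 ≈ 0.177.

0.177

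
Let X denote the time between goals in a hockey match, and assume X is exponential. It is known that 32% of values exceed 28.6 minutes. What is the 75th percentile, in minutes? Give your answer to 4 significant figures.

e^(−λ·28.6) = 0.32 ⇒ λ = −ln(0.32)/28.6 = 0.0398404.
75th percentile: 1 − e^(−λt) = 0.75, t = −ln(0.25)/λ = 34.7962 minutes.

34.80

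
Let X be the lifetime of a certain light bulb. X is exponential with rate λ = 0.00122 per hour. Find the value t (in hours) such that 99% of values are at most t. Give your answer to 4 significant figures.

Set 1 − e^(−λt) = 0.99, so t = −ln(0.01)/λ = 4.6052/0.00122 ≈ 3774.73 hours.

3775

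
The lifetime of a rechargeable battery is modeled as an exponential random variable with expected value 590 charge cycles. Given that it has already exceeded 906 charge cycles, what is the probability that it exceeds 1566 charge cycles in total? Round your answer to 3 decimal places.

The rate is λ = 1/590 = 0.00169492 per charge cycle.
P(X > s+t | X > s) = e^(−λ(s+t))/e^(−λs) = e^(−λt), independent of s = 906.
P(X > 660) = e^(−1.1186) ≈ 0.327.

0.327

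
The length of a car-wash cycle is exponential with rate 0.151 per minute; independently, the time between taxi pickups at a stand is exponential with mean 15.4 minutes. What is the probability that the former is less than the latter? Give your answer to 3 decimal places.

λ_1 = 0.151, λ_2 = 1/15.4 = 0.0649351.
For independent exponentials, P(the former < the latter) = λ_1/(λ_1+λ_2) = 0.151/0.215935 ≈ 0.699.

0.699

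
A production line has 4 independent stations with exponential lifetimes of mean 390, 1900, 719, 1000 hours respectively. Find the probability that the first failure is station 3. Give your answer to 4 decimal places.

Rates: λ_i = 1/mean_i → 0.0025641, 0.000526316, 0.00139082, 0.001; Σλ = 0.00548124.
P(station 3 first) = λ_3/Σλ = 0.00139082/0.00548124 ≈ 0.2537.

0.2537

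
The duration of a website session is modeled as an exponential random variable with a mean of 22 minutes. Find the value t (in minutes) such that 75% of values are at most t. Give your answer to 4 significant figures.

The rate is λ = 1/22 = 0.0454545 per minute.
Set 1 − e^(−λt) = 0.75, so t = −ln(0.25)/λ = 1.3863/0.0454545 ≈ 30.4985 minutes.

30.50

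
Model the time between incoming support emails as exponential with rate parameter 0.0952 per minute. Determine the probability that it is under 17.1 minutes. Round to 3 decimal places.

0.804

P(X ≤ 17.1) = 1 − e^(−λ·17.1) = 1 − e^(−1.6279) ≈ 0.804.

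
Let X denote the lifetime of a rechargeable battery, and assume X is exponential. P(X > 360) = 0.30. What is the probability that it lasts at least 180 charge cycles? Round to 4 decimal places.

0.5477

e^(−λ·360) = 0.30 ⇒ λ = −ln(0.30)/360 = 0.00334437.
P(X > 180) = e^(−0.00334437·180) = e^(−0.60199) ≈ 0.5477.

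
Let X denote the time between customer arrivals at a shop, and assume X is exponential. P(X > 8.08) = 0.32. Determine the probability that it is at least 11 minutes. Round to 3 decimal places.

0.212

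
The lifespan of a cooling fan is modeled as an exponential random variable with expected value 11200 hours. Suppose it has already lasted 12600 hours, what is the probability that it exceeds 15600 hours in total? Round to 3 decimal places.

0.765

The rate is λ = 1/11200 = 0.0000892857 per hour.
By the memoryless property, P(X > 12600+3000 | X > 12600) = P(X > 3000).
P(X > 3000) = e^(−0.26786) ≈ 0.765.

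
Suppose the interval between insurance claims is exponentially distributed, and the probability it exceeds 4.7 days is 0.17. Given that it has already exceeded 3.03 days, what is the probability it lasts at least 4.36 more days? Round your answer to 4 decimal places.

0.1932

From e^(−λ·4.7) = 0.17, λ = −ln(0.17)/4.7 = 0.377012.
Memoryless: P(X > 3.03+4.36 | X > 3.03) = P(X > 4.36) = e^(−0.377012·4.36) ≈ 0.1932.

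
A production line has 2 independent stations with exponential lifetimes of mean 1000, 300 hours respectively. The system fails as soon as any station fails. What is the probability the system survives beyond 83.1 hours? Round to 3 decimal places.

The first failure time is exponential with rate Σλ_i = 1/1000 + 1/300 = 0.00433333 per hour.
P(min > 83.1) = e^(−0.00433333·83.1) = e^(−0.3601) ≈ 0.698.

0.698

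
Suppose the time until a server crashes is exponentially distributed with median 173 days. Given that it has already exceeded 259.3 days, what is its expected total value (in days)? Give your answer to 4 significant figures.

For an exponential, median = ln(2)/λ, so λ = ln 2 / 173 = 0.00400663 per day.
By memorylessness, E[X | X > 259.3] = 259.3 + 1/λ = 259.3 + 249.586 = 508.886 days.

508.9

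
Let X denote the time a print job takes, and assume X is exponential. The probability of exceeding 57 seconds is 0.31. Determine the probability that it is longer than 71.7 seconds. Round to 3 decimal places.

e^(−λ·57) = 0.31 ⇒ λ = −ln(0.31)/57 = 0.0205471.
P(X > 71.7) = e^(−0.0205471·71.7) = e^(−1.4732) ≈ 0.229.

0.229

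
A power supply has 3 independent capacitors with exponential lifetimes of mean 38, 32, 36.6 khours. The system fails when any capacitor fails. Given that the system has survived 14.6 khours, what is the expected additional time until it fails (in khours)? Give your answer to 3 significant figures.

11.8

First-failure rate Σλ = 1/38 + 1/32 + 1/36.6 = 0.0848882.
By memorylessness the expected residual is 1/Σλ = 11.7802 khours, regardless of the 14.6 already elapsed.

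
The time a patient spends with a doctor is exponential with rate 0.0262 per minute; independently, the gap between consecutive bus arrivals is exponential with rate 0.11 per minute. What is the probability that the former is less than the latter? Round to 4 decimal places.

λ_1 = 0.0262, λ_2 = 0.11.
For independent exponentials, P(the former < the latter) = λ_1/(λ_1+λ_2) = 0.0262/0.1362 ≈ 0.1924.

0.1924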